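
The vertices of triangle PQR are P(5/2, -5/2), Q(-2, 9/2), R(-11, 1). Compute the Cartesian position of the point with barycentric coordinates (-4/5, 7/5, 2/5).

S = (-4/5)·P + (7/5)·Q + (2/5)·R.
x-coordinate: (-4/5)·(5/2) + (7/5)·(-2) + (2/5)·(-11) = -46/5.
y-coordinate: (-4/5)·(-5/2) + (7/5)·(9/2) + (2/5)·1 = 87/10.

(-46/5, 87/10)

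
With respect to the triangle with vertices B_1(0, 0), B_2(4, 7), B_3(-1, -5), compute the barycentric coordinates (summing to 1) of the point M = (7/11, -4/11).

(3/11, 3/11, 5/11)

Signed area of the reference triangle: [B_1B_2B_3] = ½·(0·(7−(-5)) + 4·(-5−0) + (-1)·(0−7)) = ½·(0 − 20 + 7) = -13/2.
[MB_2B_3] = ½·((7/11)·(7−(-5)) + 4·(-5−(-4/11)) + (-1)·(-4/11−7)) = ½·(84/11 − 204/11 + 81/11) = -39/22, so the B_1-coordinate is (-39/22)/(-13/2) = 3/11.
[B_1MB_3] = ½·(0·(-4/11−(-5)) + (7/11)·(-5−0) + (-1)·(0−(-4/11))) = ½·(0 − 35/11 − 4/11) = -39/22, so the B_2-coordinate is 3/11.
[B_1B_2M] = ½·(0·(7−(-4/11)) + 4·(-4/11−0) + (7/11)·(0−7)) = ½·(0 − 16/11 − 49/11) = -65/22, so the B_3-coordinate is 5/11.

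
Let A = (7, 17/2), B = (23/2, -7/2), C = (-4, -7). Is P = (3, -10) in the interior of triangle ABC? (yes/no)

Barycentric coordinates of P: (-284/807, 566/807, 175/269).
The three coordinates are negative, positive, positive; a point is interior exactly when all three are positive.

no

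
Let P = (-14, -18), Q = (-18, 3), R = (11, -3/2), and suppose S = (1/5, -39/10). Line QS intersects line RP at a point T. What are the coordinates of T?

Barycentric coordinates of S with respect to PQR: (1/5, 1/5, 3/5).
On side RP the Q-coordinate is zero; dropping S's Q-weight 1/5 and renormalizing the remaining 3/5 : 1/5 gives weights 3/4, 1/4 on R, P.
T = (3/4)·(11, -3/2) + (1/4)·(-14, -18) = (19/4, -45/8).

(19/4, -45/8)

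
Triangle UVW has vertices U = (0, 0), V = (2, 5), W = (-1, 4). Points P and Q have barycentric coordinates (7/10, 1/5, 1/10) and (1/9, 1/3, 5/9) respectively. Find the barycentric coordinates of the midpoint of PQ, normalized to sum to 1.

Since both coordinate triples sum to 1, the midpoint's barycentrics are the componentwise average.
(7/10+1/9)/2 = 73/180; similarly 4/15 and 59/180.

(73/180, 4/15, 59/180)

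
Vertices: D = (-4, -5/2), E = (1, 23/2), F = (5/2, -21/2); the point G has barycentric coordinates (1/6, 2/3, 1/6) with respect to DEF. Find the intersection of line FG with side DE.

Line FG meets DE where the F-coordinate vanishes; zeroing G's F-weight and renormalizing leaves D, E-weights 1/6 : 2/3 → (1/5, 4/5).
So H = (1/5)·D + (4/5)·E = (0, 87/10).

(0, 87/10)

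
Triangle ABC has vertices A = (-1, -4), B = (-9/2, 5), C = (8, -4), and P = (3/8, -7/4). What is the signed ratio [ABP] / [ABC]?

1/4

[ABC] = ½·((-1)·(5−(-4)) + (-9/2)·(-4−(-4)) + 8·(-4−5)) = ½·(-9 + 0 − 72) = -81/2.
[ABP] = ½·((-1)·(5−(-7/4)) + (-9/2)·(-7/4−(-4)) + (3/8)·(-4−5)) = ½·(-27/4 − 81/8 − 27/8) = -81/8, so the ratio is (-81/8)/(-81/2) = 1/4.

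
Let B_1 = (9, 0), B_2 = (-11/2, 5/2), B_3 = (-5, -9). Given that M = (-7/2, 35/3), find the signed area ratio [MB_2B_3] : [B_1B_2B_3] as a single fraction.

1/6

[B_1B_2B_3] = ½·(9·(5/2−(-9)) + (-11/2)·(-9−0) + (-5)·(0−(5/2))) = ½·(207/2 + 99/2 + 25/2) = 331/4.
[MB_2B_3] = ½·((-7/2)·(5/2−(-9)) + (-11/2)·(-9−(35/3)) + (-5)·(35/3−(5/2))) = ½·(-161/4 + 341/3 − 275/6) = 331/24, so the ratio is (331/24)/(331/4) = 1/6.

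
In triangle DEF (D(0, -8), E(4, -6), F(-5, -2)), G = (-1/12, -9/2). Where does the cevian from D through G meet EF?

Barycentric coordinates of G with respect to DEF: (1/12, 1/2, 5/12).
On side EF the D-coordinate is zero; dropping G's D-weight 1/12 and renormalizing the remaining 1/2 : 5/12 gives weights 6/11, 5/11 on E, F.
H = (6/11)·(4, -6) + (5/11)·(-5, -2) = (-1/11, -46/11).

(-1/11, -46/11)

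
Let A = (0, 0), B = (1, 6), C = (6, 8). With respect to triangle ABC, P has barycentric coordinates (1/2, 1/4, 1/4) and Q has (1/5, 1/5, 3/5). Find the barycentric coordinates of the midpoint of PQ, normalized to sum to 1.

(7/20, 9/40, 17/40)

Since both coordinate triples sum to 1, the midpoint's barycentrics are the componentwise average.
(1/2+1/5)/2 = 7/20; similarly 9/40 and 17/40.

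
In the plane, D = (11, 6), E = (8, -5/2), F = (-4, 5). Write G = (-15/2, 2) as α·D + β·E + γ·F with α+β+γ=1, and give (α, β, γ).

(-1/2, 1/3, 7/6)

Signed area of the reference triangle: [DEF] = ½·(11·(-5/2−5) + 8·(5−6) + (-4)·(6−(-5/2))) = ½·(-165/2 − 8 − 34) = -249/4.
[GEF] = ½·((-15/2)·(-5/2−5) + 8·(5−2) + (-4)·(2−(-5/2))) = ½·(225/4 + 24 − 18) = 249/8, so the D-coordinate is (249/8)/(-249/4) = -1/2.
[DGF] = ½·(11·(2−5) + (-15/2)·(5−6) + (-4)·(6−2)) = ½·(-33 + 15/2 − 16) = -83/4, so the E-coordinate is 1/3.
[DEG] = ½·(11·(-5/2−2) + 8·(2−6) + (-15/2)·(6−(-5/2))) = ½·(-99/2 − 32 − 255/4) = -581/8, so the F-coordinate is 7/6.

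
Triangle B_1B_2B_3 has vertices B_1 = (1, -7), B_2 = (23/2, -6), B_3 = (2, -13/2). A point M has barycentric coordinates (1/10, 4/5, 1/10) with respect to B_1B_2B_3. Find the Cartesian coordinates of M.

M = (1/10)·B_1 + (4/5)·B_2 + (1/10)·B_3.
x-coordinate: (1/10)·1 + (4/5)·(23/2) + (1/10)·2 = 19/2.
y-coordinate: (1/10)·(-7) + (4/5)·(-6) + (1/10)·(-13/2) = -123/20.

(19/2, -123/20)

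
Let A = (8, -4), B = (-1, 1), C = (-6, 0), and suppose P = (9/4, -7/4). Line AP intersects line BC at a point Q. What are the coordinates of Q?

Barycentric coordinates of P with respect to ABC: (1/2, 1/4, 1/4).
On side BC the A-coordinate is zero; dropping P's A-weight 1/2 and renormalizing the remaining 1/4 : 1/4 gives weights 1/2, 1/2 on B, C.
Q = (1/2)·(-1, 1) + (1/2)·(-6, 0) = (-7/2, 1/2).

(-7/2, 1/2)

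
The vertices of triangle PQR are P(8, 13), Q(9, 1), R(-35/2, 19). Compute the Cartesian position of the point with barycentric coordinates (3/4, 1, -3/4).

S = (3/4)·P + 1·Q + (-3/4)·R.
x-coordinate: (3/4)·8 + 1·9 + (-3/4)·(-35/2) = 225/8.
y-coordinate: (3/4)·13 + 1·1 + (-3/4)·19 = -7/2.

(225/8, -7/2)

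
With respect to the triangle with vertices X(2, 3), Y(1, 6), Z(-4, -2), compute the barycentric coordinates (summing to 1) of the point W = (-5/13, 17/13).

(7/13, 1/13, 5/13)

Signed area of the reference triangle: [XYZ] = ½·(2·(6−(-2)) + 1·(-2−3) + (-4)·(3−6)) = ½·(16 − 5 + 12) = 23/2.
[WYZ] = ½·((-5/13)·(6−(-2)) + 1·(-2−(17/13)) + (-4)·(17/13−6)) = ½·(-40/13 − 43/13 + 244/13) = 161/26, so the X-coordinate is (161/26)/(23/2) = 7/13.
[XWZ] = ½·(2·(17/13−(-2)) + (-5/13)·(-2−3) + (-4)·(3−(17/13))) = ½·(86/13 + 25/13 − 88/13) = 23/26, so the Y-coordinate is 1/13.
[XYW] = ½·(2·(6−(17/13)) + 1·(17/13−3) + (-5/13)·(3−6)) = ½·(122/13 − 22/13 + 15/13) = 115/26, so the Z-coordinate is 5/13.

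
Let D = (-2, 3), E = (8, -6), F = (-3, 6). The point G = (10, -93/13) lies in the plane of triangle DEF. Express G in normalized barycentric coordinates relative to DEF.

Signed area of the reference triangle: [DEF] = ½·((-2)·(-6−6) + 8·(6−3) + (-3)·(3−(-6))) = ½·(24 + 24 − 27) = 21/2.
[GEF] = ½·(10·(-6−6) + 8·(6−(-93/13)) + (-3)·(-93/13−(-6))) = ½·(-120 + 1368/13 + 45/13) = -147/26, so the D-coordinate is (-147/26)/(21/2) = -7/13.
[DGF] = ½·((-2)·(-93/13−6) + 10·(6−3) + (-3)·(3−(-93/13))) = ½·(342/13 + 30 − 396/13) = 168/13, so the E-coordinate is 16/13.
[DEG] = ½·((-2)·(-6−(-93/13)) + 8·(-93/13−3) + 10·(3−(-6))) = ½·(-30/13 − 1056/13 + 90) = 42/13, so the F-coordinate is 4/13.

(-7/13, 16/13, 4/13)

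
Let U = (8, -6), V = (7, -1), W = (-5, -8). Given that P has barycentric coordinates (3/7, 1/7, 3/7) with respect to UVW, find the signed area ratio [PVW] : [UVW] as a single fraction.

3/7

The signed ratio [PVW]/[UVW] equals the barycentric coordinate of P at vertex U, which is 3/7.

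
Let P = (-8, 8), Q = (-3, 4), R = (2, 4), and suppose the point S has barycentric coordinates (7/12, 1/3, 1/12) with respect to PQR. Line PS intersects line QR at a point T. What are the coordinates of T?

(-2, 4)

Line PS meets QR where the P-coordinate vanishes; zeroing S's P-weight and renormalizing leaves Q, R-weights 1/3 : 1/12 → (4/5, 1/5).
So T = (4/5)·Q + (1/5)·R = (-2, 4).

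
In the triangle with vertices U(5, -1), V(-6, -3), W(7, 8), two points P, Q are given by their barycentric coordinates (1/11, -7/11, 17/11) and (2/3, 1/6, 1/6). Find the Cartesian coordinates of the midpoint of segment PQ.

(409/44, 947/132)

Barycentric coordinates of the midpoint are the average: (25/66, -31/132, 113/132).
Converting: (25/66)·U + (-31/132)·V + (113/132)·W = (409/44, 947/132).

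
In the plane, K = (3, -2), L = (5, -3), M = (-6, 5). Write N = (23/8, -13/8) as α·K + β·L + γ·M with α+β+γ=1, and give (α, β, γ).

Signed area of the reference triangle: [KLM] = ½·(3·(-3−5) + 5·(5−(-2)) + (-6)·(-2−(-3))) = ½·(-24 + 35 − 6) = 5/2.
[NLM] = ½·((23/8)·(-3−5) + 5·(5−(-13/8)) + (-6)·(-13/8−(-3))) = ½·(-23 + 265/8 − 33/4) = 15/16, so the K-coordinate is (15/16)/(5/2) = 3/8.
[KNM] = ½·(3·(-13/8−5) + (23/8)·(5−(-2)) + (-6)·(-2−(-13/8))) = ½·(-159/8 + 161/8 + 9/4) = 5/4, so the L-coordinate is 1/2.
[KLN] = ½·(3·(-3−(-13/8)) + 5·(-13/8−(-2)) + (23/8)·(-2−(-3))) = ½·(-33/8 + 15/8 + 23/8) = 5/16, so the M-coordinate is 1/8.
Check: 3/8 + 1/2 + 1/8 = 1.

(3/8, 1/2, 1/8)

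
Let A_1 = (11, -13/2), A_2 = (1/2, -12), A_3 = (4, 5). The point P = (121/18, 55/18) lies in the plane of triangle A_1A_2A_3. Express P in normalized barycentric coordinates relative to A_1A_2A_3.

Signed area of the reference triangle: [A_1A_2A_3] = ½·(11·(-12−5) + (1/2)·(5−(-13/2)) + 4·(-13/2−(-12))) = ½·(-187 + 23/4 + 22) = -637/8.
[PA_2A_3] = ½·((121/18)·(-12−5) + (1/2)·(5−(55/18)) + 4·(55/18−(-12))) = ½·(-2057/18 + 35/36 + 542/9) = -637/24, so the A_1-coordinate is (-637/24)/(-637/8) = 1/3.
[A_1PA_3] = ½·(11·(55/18−5) + (121/18)·(5−(-13/2)) + 4·(-13/2−(55/18))) = ½·(-385/18 + 2783/36 − 344/9) = 637/72, so the A_2-coordinate is -1/9.
[A_1A_2P] = ½·(11·(-12−(55/18)) + (1/2)·(55/18−(-13/2)) + (121/18)·(-13/2−(-12))) = ½·(-2981/18 + 43/9 + 1331/36) = -4459/72, so the A_3-coordinate is 7/9.

(1/3, -1/9, 7/9)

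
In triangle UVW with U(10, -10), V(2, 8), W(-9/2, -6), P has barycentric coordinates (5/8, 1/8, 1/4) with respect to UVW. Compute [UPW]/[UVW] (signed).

The signed ratio [UPW]/[UVW] equals the barycentric coordinate of P at vertex V, which is 1/8.

1/8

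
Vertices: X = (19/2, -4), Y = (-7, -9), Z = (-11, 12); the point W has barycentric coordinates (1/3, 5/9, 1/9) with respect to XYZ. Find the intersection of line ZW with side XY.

Line ZW meets XY where the Z-coordinate vanishes; zeroing W's Z-weight and renormalizing leaves X, Y-weights 1/3 : 5/9 → (3/8, 5/8).
So V = (3/8)·X + (5/8)·Y = (-13/16, -57/8).

(-13/16, -57/8)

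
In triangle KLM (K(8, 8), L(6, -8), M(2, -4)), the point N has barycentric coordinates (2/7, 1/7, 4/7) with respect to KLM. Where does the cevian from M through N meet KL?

Line MN meets KL where the M-coordinate vanishes; zeroing N's M-weight and renormalizing leaves K, L-weights 2/7 : 1/7 → (2/3, 1/3).
So J = (2/3)·K + (1/3)·L = (22/3, 8/3).

(22/3, 8/3)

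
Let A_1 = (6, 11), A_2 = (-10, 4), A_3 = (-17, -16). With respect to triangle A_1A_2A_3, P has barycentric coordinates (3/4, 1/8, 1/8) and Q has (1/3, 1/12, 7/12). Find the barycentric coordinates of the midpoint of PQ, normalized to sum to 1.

(13/24, 5/48, 17/48)

Since both coordinate triples sum to 1, the midpoint's barycentrics are the componentwise average.
(3/4+1/3)/2 = 13/24; similarly 5/48 and 17/48.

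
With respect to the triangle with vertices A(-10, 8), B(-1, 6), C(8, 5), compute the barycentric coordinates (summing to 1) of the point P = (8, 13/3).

Signed area of the reference triangle: [ABC] = ½·((-10)·(6−5) + (-1)·(5−8) + 8·(8−6)) = ½·(-10 + 3 + 16) = 9/2.
[PBC] = ½·(8·(6−5) + (-1)·(5−(13/3)) + 8·(13/3−6)) = ½·(8 − 2/3 − 40/3) = -3, so the A-coordinate is (-3)/(9/2) = -2/3.
[APC] = ½·((-10)·(13/3−5) + 8·(5−8) + 8·(8−(13/3))) = ½·(20/3 − 24 + 88/3) = 6, so the B-coordinate is 4/3.
[ABP] = ½·((-10)·(6−(13/3)) + (-1)·(13/3−8) + 8·(8−6)) = ½·(-50/3 + 11/3 + 16) = 3/2, so the C-coordinate is 1/3.

(-2/3, 4/3, 1/3)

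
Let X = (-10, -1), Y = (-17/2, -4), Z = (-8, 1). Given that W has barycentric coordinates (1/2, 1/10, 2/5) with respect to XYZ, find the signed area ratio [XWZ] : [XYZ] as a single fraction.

1/10

The signed ratio [XWZ]/[XYZ] equals the barycentric coordinate of W at vertex Y, which is 1/10.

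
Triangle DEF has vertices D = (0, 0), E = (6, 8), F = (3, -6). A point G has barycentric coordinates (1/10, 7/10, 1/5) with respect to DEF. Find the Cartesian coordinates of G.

G = (1/10)·D + (7/10)·E + (1/5)·F.
x-coordinate: (1/10)·0 + (7/10)·6 + (1/5)·3 = 24/5.
y-coordinate: (1/10)·0 + (7/10)·8 + (1/5)·(-6) = 22/5.

(24/5, 22/5)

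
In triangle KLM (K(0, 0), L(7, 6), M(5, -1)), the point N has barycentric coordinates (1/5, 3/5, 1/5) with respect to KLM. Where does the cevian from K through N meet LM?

(13/2, 17/4)

Line KN meets LM where the K-coordinate vanishes; zeroing N's K-weight and renormalizing leaves L, M-weights 3/5 : 1/5 → (3/4, 1/4).
So J = (3/4)·L + (1/4)·M = (13/2, 17/4).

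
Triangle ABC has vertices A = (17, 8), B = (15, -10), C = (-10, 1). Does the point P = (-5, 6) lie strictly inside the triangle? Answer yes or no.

Barycentric coordinates of P: (45/118, -25/118, 49/59).
The three coordinates are positive, negative, positive; a point is interior exactly when all three are positive.

no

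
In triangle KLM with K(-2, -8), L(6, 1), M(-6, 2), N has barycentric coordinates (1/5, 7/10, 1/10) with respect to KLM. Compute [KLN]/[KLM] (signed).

1/10

The signed ratio [KLN]/[KLM] equals the barycentric coordinate of N at vertex M, which is 1/10.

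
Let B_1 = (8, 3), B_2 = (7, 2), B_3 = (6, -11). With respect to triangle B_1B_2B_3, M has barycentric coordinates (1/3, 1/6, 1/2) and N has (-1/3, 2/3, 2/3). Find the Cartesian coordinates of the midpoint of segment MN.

Barycentric coordinates of the midpoint are the average: (0, 5/12, 7/12).
Converting: 0·B_1 + (5/12)·B_2 + (7/12)·B_3 = (77/12, -67/12).

(77/12, -67/12)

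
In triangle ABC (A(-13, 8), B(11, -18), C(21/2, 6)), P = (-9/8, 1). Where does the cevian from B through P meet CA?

Barycentric coordinates of P with respect to ABC: (1/2, 1/4, 1/4).
On side CA the B-coordinate is zero; dropping P's B-weight 1/4 and renormalizing the remaining 1/4 : 1/2 gives weights 1/3, 2/3 on C, A.
Q = (1/3)·(21/2, 6) + (2/3)·(-13, 8) = (-31/6, 22/3).

(-31/6, 22/3)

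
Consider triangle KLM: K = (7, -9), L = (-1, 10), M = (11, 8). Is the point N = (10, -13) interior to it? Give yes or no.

no

Barycentric coordinates of N: (127/106, -67/212, 25/212).
The three coordinates are positive, negative, positive; a point is interior exactly when all three are positive.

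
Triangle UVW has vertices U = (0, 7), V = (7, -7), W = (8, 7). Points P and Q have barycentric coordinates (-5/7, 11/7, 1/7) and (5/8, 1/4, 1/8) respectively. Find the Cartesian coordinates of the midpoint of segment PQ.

Barycentric coordinates of the midpoint are the average: (-5/112, 51/56, 15/112).
Converting: (-5/112)·U + (51/56)·V + (15/112)·W = (417/56, -23/4).

(417/56, -23/4)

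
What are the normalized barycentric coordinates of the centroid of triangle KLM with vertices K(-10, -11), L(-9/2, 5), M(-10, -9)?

(1/3, 1/3, 1/3)

The centroid is the average of the vertices, so each weight is 1/3.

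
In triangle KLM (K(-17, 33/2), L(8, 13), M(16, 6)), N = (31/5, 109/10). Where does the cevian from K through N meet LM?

(12, 19/2)

Barycentric coordinates of N with respect to KLM: (1/5, 2/5, 2/5).
On side LM the K-coordinate is zero; dropping N's K-weight 1/5 and renormalizing the remaining 2/5 : 2/5 gives weights 1/2, 1/2 on L, M.
J = (1/2)·(8, 13) + (1/2)·(16, 6) = (12, 19/2).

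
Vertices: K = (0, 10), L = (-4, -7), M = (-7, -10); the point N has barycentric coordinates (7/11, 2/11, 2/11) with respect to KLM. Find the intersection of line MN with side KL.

(-8/9, 56/9)

Line MN meets KL where the M-coordinate vanishes; zeroing N's M-weight and renormalizing leaves K, L-weights 7/11 : 2/11 → (7/9, 2/9).
So J = (7/9)·K + (2/9)·L = (-8/9, 56/9).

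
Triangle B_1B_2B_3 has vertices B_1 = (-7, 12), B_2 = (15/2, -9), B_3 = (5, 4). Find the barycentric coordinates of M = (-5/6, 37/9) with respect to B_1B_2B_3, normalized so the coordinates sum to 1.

Signed area of the reference triangle: [B_1B_2B_3] = ½·((-7)·(-9−4) + (15/2)·(4−12) + 5·(12−(-9))) = ½·(91 − 60 + 105) = 68.
[MB_2B_3] = ½·((-5/6)·(-9−4) + (15/2)·(4−(37/9)) + 5·(37/9−(-9))) = ½·(65/6 − 5/6 + 590/9) = 340/9, so the B_1-coordinate is (340/9)/68 = 5/9.
[B_1MB_3] = ½·((-7)·(37/9−4) + (-5/6)·(4−12) + 5·(12−(37/9))) = ½·(-7/9 + 20/3 + 355/9) = 68/3, so the B_2-coordinate is 1/3.
[B_1B_2M] = ½·((-7)·(-9−(37/9)) + (15/2)·(37/9−12) + (-5/6)·(12−(-9))) = ½·(826/9 − 355/6 − 35/2) = 68/9, so the B_3-coordinate is 1/9.
Check: 5/9 + 1/3 + 1/9 = 1.

(5/9, 1/3, 1/9)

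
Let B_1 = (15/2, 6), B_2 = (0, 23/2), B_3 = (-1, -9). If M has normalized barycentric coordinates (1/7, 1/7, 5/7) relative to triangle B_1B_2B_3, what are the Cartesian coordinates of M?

(5/14, -55/14)

M = (1/7)·B_1 + (1/7)·B_2 + (5/7)·B_3.
x-coordinate: (1/7)·(15/2) + (1/7)·0 + (5/7)·(-1) = 5/14.
y-coordinate: (1/7)·6 + (1/7)·(23/2) + (5/7)·(-9) = -55/14.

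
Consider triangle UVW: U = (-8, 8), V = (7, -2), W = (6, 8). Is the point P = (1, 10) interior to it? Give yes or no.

Barycentric coordinates of P: (12/35, -1/5, 6/7).
The three coordinates are positive, negative, positive; a point is interior exactly when all three are positive.

no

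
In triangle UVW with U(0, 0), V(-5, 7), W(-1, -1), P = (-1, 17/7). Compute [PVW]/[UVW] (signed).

[UVW] = ½·(0·(7−(-1)) + (-5)·(-1−0) + (-1)·(0−7)) = ½·(0 + 5 + 7) = 6.
[PVW] = ½·((-1)·(7−(-1)) + (-5)·(-1−(17/7)) + (-1)·(17/7−7)) = ½·(-8 + 120/7 + 32/7) = 48/7, so the ratio is (48/7)/6 = 8/7.

8/7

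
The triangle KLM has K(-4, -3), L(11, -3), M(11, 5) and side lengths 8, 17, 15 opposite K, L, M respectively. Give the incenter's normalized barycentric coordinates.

(1/5, 17/40, 3/8)

The incenter has barycentric coordinates proportional to the opposite side lengths: (8 : 17 : 15).
Normalizing by 8+17+15 = 40 gives (1/5, 17/40, 3/8).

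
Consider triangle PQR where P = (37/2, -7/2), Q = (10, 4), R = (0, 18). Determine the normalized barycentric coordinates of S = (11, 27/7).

(2/7, 4/7, 1/7)

Signed area of the reference triangle: [PQR] = ½·((37/2)·(4−18) + 10·(18−(-7/2)) + 0·(-7/2−4)) = ½·(-259 + 215 + 0) = -22.
[SQR] = ½·(11·(4−18) + 10·(18−(27/7)) + 0·(27/7−4)) = ½·(-154 + 990/7 + 0) = -44/7, so the P-coordinate is (-44/7)/(-22) = 2/7.
[PSR] = ½·((37/2)·(27/7−18) + 11·(18−(-7/2)) + 0·(-7/2−(27/7))) = ½·(-3663/14 + 473/2 + 0) = -88/7, so the Q-coordinate is 4/7.
[PQS] = ½·((37/2)·(4−(27/7)) + 10·(27/7−(-7/2)) + 11·(-7/2−4)) = ½·(37/14 + 515/7 − 165/2) = -22/7, so the R-coordinate is 1/7.
Check: 2/7 + 4/7 + 1/7 = 1.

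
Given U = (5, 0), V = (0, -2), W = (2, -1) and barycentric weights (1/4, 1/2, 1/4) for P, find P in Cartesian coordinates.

P = (1/4)·U + (1/2)·V + (1/4)·W.
x-coordinate: (1/4)·5 + (1/2)·0 + (1/4)·2 = 7/4.
y-coordinate: (1/4)·0 + (1/2)·(-2) + (1/4)·(-1) = -5/4.

(7/4, -5/4)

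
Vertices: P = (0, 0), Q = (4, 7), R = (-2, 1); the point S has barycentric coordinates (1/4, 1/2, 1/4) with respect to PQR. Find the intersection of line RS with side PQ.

(8/3, 14/3)

Line RS meets PQ where the R-coordinate vanishes; zeroing S's R-weight and renormalizing leaves P, Q-weights 1/4 : 1/2 → (1/3, 2/3).
So T = (1/3)·P + (2/3)·Q = (8/3, 14/3).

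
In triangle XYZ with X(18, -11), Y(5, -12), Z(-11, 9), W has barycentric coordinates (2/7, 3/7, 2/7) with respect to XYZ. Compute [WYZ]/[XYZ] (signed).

2/7

The signed ratio [WYZ]/[XYZ] equals the barycentric coordinate of W at vertex X, which is 2/7.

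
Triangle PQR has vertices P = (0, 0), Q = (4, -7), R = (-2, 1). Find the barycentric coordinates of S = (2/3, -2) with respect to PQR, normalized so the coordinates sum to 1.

Signed area of the reference triangle: [PQR] = ½·(0·(-7−1) + 4·(1−0) + (-2)·(0−(-7))) = ½·(0 + 4 − 14) = -5.
[SQR] = ½·((2/3)·(-7−1) + 4·(1−(-2)) + (-2)·(-2−(-7))) = ½·(-16/3 + 12 − 10) = -5/3, so the P-coordinate is (-5/3)/(-5) = 1/3.
[PSR] = ½·(0·(-2−1) + (2/3)·(1−0) + (-2)·(0−(-2))) = ½·(0 + 2/3 − 4) = -5/3, so the Q-coordinate is 1/3.
[PQS] = ½·(0·(-7−(-2)) + 4·(-2−0) + (2/3)·(0−(-7))) = ½·(0 − 8 + 14/3) = -5/3, so the R-coordinate is 1/3.

(1/3, 1/3, 1/3)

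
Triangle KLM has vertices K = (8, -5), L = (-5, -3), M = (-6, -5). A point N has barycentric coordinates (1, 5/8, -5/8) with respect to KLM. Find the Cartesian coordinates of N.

N = 1·K + (5/8)·L + (-5/8)·M.
x-coordinate: 1·8 + (5/8)·(-5) + (-5/8)·(-6) = 69/8.
y-coordinate: 1·(-5) + (5/8)·(-3) + (-5/8)·(-5) = -15/4.

(69/8, -15/4)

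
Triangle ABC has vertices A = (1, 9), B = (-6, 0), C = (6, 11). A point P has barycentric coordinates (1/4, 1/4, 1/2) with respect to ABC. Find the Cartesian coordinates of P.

(7/4, 31/4)

P = (1/4)·A + (1/4)·B + (1/2)·C.
x-coordinate: (1/4)·1 + (1/4)·(-6) + (1/2)·6 = 7/4.
y-coordinate: (1/4)·9 + (1/4)·0 + (1/2)·11 = 31/4.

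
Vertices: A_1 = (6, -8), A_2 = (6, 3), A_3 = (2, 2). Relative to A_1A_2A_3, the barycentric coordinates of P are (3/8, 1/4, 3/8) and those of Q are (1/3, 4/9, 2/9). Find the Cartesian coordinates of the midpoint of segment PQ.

(173/36, -43/36)

Barycentric coordinates of the midpoint are the average: (17/48, 25/72, 43/144).
Converting: (17/48)·A_1 + (25/72)·A_2 + (43/144)·A_3 = (173/36, -43/36).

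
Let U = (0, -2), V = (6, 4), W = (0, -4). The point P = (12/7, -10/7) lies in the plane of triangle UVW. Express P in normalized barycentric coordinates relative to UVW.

Signed area of the reference triangle: [UVW] = ½·(0·(4−(-4)) + 6·(-4−(-2)) + 0·(-2−4)) = ½·(0 − 12 + 0) = -6.
[PVW] = ½·((12/7)·(4−(-4)) + 6·(-4−(-10/7)) + 0·(-10/7−4)) = ½·(96/7 − 108/7 + 0) = -6/7, so the U-coordinate is (-6/7)/(-6) = 1/7.
[UPW] = ½·(0·(-10/7−(-4)) + (12/7)·(-4−(-2)) + 0·(-2−(-10/7))) = ½·(0 − 24/7 + 0) = -12/7, so the V-coordinate is 2/7.
[UVP] = ½·(0·(4−(-10/7)) + 6·(-10/7−(-2)) + (12/7)·(-2−4)) = ½·(0 + 24/7 − 72/7) = -24/7, so the W-coordinate is 4/7.
Check: 1/7 + 2/7 + 4/7 = 1.

(1/7, 2/7, 4/7)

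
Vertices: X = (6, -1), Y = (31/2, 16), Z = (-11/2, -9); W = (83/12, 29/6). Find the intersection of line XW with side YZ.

Barycentric coordinates of W with respect to XYZ: (1/6, 1/2, 1/3).
On side YZ the X-coordinate is zero; dropping W's X-weight 1/6 and renormalizing the remaining 1/2 : 1/3 gives weights 3/5, 2/5 on Y, Z.
V = (3/5)·(31/2, 16) + (2/5)·(-11/2, -9) = (71/10, 6).

(71/10, 6)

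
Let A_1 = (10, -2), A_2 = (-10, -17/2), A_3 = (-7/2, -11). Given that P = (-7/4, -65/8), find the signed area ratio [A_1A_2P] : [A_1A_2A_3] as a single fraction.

[A_1A_2A_3] = ½·(10·(-17/2−(-11)) + (-10)·(-11−(-2)) + (-7/2)·(-2−(-17/2))) = ½·(25 + 90 − 91/4) = 369/8.
[A_1A_2P] = ½·(10·(-17/2−(-65/8)) + (-10)·(-65/8−(-2)) + (-7/4)·(-2−(-17/2))) = ½·(-15/4 + 245/4 − 91/8) = 369/16, so the ratio is (369/16)/(369/8) = 1/2.

1/2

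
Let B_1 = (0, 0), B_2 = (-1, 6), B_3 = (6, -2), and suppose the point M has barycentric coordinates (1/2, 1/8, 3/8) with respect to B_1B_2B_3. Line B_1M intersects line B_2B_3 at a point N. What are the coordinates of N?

Line B_1M meets B_2B_3 where the B_1-coordinate vanishes; zeroing M's B_1-weight and renormalizing leaves B_2, B_3-weights 1/8 : 3/8 → (1/4, 3/4).
So N = (1/4)·B_2 + (3/4)·B_3 = (17/4, 0).

(17/4, 0)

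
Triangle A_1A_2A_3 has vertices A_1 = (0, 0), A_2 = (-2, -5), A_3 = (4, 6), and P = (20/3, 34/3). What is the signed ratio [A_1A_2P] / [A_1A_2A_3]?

[A_1A_2A_3] = ½·(0·(-5−6) + (-2)·(6−0) + 4·(0−(-5))) = ½·(0 − 12 + 20) = 4.
[A_1A_2P] = ½·(0·(-5−(34/3)) + (-2)·(34/3−0) + (20/3)·(0−(-5))) = ½·(0 − 68/3 + 100/3) = 16/3, so the ratio is (16/3)/4 = 4/3.

4/3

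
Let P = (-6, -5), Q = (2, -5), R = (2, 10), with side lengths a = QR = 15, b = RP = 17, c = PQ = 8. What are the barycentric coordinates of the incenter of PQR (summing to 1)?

The incenter has barycentric coordinates proportional to the opposite side lengths: (15 : 17 : 8).
Normalizing by 15+17+8 = 40 gives (3/8, 17/40, 1/5).

(3/8, 17/40, 1/5)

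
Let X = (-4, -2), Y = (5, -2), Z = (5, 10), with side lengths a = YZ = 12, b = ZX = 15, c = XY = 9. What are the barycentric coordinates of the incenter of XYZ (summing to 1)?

The incenter has barycentric coordinates proportional to the opposite side lengths: (12 : 15 : 9).
Normalizing by 12+15+9 = 36 gives (1/3, 5/12, 1/4).

(1/3, 5/12, 1/4)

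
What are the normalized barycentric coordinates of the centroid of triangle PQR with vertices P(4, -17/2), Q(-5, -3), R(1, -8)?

(1/3, 1/3, 1/3)

The centroid is the average of the vertices, so each weight is 1/3.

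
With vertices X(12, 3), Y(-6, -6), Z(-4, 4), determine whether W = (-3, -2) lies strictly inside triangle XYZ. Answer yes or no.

yes

Barycentric coordinates of W: (11/81, 95/162, 5/18).
The three coordinates are positive, positive, positive; a point is interior exactly when all three are positive.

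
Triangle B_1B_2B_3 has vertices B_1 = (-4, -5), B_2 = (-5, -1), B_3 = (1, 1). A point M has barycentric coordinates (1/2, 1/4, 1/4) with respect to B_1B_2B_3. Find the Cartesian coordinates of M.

M = (1/2)·B_1 + (1/4)·B_2 + (1/4)·B_3.
x-coordinate: (1/2)·(-4) + (1/4)·(-5) + (1/4)·1 = -3.
y-coordinate: (1/2)·(-5) + (1/4)·(-1) + (1/4)·1 = -5/2.

(-3, -5/2)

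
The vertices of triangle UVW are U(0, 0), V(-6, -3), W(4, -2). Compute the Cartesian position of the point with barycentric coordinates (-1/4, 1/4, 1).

(5/2, -11/4)

P = (-1/4)·U + (1/4)·V + 1·W.
x-coordinate: (-1/4)·0 + (1/4)·(-6) + 1·4 = 5/2.
y-coordinate: (-1/4)·0 + (1/4)·(-3) + 1·(-2) = -11/4.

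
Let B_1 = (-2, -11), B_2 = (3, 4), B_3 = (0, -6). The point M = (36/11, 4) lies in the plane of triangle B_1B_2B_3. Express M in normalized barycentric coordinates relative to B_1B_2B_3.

(-6/11, 8/11, 9/11)

Signed area of the reference triangle: [B_1B_2B_3] = ½·((-2)·(4−(-6)) + 3·(-6−(-11)) + 0·(-11−4)) = ½·(-20 + 15 + 0) = -5/2.
[MB_2B_3] = ½·((36/11)·(4−(-6)) + 3·(-6−4) + 0·(4−4)) = ½·(360/11 − 30 + 0) = 15/11, so the B_1-coordinate is (15/11)/(-5/2) = -6/11.
[B_1MB_3] = ½·((-2)·(4−(-6)) + (36/11)·(-6−(-11)) + 0·(-11−4)) = ½·(-20 + 180/11 + 0) = -20/11, so the B_2-coordinate is 8/11.
[B_1B_2M] = ½·((-2)·(4−4) + 3·(4−(-11)) + (36/11)·(-11−4)) = ½·(0 + 45 − 540/11) = -45/22, so the B_3-coordinate is 9/11.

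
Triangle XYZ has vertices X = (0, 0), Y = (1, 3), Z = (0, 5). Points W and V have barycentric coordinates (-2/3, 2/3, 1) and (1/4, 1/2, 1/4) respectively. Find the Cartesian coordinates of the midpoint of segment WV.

(7/12, 39/8)

Barycentric coordinates of the midpoint are the average: (-5/24, 7/12, 5/8).
Converting: (-5/24)·X + (7/12)·Y + (5/8)·Z = (7/12, 39/8).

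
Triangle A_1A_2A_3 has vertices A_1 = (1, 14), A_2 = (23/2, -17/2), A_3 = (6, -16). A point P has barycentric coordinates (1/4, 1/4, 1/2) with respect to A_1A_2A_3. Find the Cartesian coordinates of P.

(49/8, -53/8)

P = (1/4)·A_1 + (1/4)·A_2 + (1/2)·A_3.
x-coordinate: (1/4)·1 + (1/4)·(23/2) + (1/2)·6 = 49/8.
y-coordinate: (1/4)·14 + (1/4)·(-17/2) + (1/2)·(-16) = -53/8.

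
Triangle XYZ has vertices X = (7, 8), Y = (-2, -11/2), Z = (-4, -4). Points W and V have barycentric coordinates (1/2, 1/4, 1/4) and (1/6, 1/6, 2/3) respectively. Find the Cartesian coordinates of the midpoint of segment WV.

(1/12, -5/16)

Barycentric coordinates of the midpoint are the average: (1/3, 5/24, 11/24).
Converting: (1/3)·X + (5/24)·Y + (11/24)·Z = (1/12, -5/16).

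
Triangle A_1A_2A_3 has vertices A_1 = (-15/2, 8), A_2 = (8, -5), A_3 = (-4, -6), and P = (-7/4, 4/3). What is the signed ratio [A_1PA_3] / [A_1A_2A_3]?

[A_1A_2A_3] = ½·((-15/2)·(-5−(-6)) + 8·(-6−8) + (-4)·(8−(-5))) = ½·(-15/2 − 112 − 52) = -343/4.
[A_1PA_3] = ½·((-15/2)·(4/3−(-6)) + (-7/4)·(-6−8) + (-4)·(8−(4/3))) = ½·(-55 + 49/2 − 80/3) = -343/12, so the ratio is (-343/12)/(-343/4) = 1/3.

1/3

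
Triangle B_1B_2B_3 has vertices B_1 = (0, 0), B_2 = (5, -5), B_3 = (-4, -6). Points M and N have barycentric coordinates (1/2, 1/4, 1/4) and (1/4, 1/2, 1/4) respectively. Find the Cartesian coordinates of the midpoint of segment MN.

Barycentric coordinates of the midpoint are the average: (3/8, 3/8, 1/4).
Converting: (3/8)·B_1 + (3/8)·B_2 + (1/4)·B_3 = (7/8, -27/8).

(7/8, -27/8)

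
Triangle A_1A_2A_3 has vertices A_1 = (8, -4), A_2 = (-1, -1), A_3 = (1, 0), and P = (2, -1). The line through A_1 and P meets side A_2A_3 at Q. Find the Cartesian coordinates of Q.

(1/2, -1/4)

Barycentric coordinates of P with respect to A_1A_2A_3: (1/5, 1/5, 3/5).
On side A_2A_3 the A_1-coordinate is zero; dropping P's A_1-weight 1/5 and renormalizing the remaining 1/5 : 3/5 gives weights 1/4, 3/4 on A_2, A_3.
Q = (1/4)·(-1, -1) + (3/4)·(1, 0) = (1/2, -1/4).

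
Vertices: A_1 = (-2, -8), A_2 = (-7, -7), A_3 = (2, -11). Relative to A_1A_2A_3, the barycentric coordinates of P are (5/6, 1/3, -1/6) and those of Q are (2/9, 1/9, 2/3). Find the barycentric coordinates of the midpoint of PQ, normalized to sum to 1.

(19/36, 2/9, 1/4)

Since both coordinate triples sum to 1, the midpoint's barycentrics are the componentwise average.
(5/6+2/9)/2 = 19/36; similarly 2/9 and 1/4.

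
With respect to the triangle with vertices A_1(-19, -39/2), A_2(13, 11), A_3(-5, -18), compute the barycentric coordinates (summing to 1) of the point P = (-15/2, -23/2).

Signed area of the reference triangle: [A_1A_2A_3] = ½·((-19)·(11−(-18)) + 13·(-18−(-39/2)) + (-5)·(-39/2−11)) = ½·(-551 + 39/2 + 305/2) = -379/2.
[PA_2A_3] = ½·((-15/2)·(11−(-18)) + 13·(-18−(-23/2)) + (-5)·(-23/2−11)) = ½·(-435/2 − 169/2 + 225/2) = -379/4, so the A_1-coordinate is (-379/4)/(-379/2) = 1/2.
[A_1PA_3] = ½·((-19)·(-23/2−(-18)) + (-15/2)·(-18−(-39/2)) + (-5)·(-39/2−(-23/2))) = ½·(-247/2 − 45/4 + 40) = -379/8, so the A_2-coordinate is 1/4.
[A_1A_2P] = ½·((-19)·(11−(-23/2)) + 13·(-23/2−(-39/2)) + (-15/2)·(-39/2−11)) = ½·(-855/2 + 104 + 915/4) = -379/8, so the A_3-coordinate is 1/4.
Check: 1/2 + 1/4 + 1/4 = 1.

(1/2, 1/4, 1/4)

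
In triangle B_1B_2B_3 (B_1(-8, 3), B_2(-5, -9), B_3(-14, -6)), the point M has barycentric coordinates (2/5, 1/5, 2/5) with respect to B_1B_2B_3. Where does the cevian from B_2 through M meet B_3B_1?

(-11, -3/2)

Line B_2M meets B_3B_1 where the B_2-coordinate vanishes; zeroing M's B_2-weight and renormalizing leaves B_3, B_1-weights 2/5 : 2/5 → (1/2, 1/2).
So N = (1/2)·B_3 + (1/2)·B_1 = (-11, -3/2).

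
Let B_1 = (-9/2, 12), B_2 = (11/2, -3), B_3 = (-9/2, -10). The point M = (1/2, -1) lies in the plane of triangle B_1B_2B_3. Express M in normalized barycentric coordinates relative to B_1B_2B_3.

Signed area of the reference triangle: [B_1B_2B_3] = ½·((-9/2)·(-3−(-10)) + (11/2)·(-10−12) + (-9/2)·(12−(-3))) = ½·(-63/2 − 121 − 135/2) = -110.
[MB_2B_3] = ½·((1/2)·(-3−(-10)) + (11/2)·(-10−(-1)) + (-9/2)·(-1−(-3))) = ½·(7/2 − 99/2 − 9) = -55/2, so the B_1-coordinate is (-55/2)/(-110) = 1/4.
[B_1MB_3] = ½·((-9/2)·(-1−(-10)) + (1/2)·(-10−12) + (-9/2)·(12−(-1))) = ½·(-81/2 − 11 − 117/2) = -55, so the B_2-coordinate is 1/2.
[B_1B_2M] = ½·((-9/2)·(-3−(-1)) + (11/2)·(-1−12) + (1/2)·(12−(-3))) = ½·(9 − 143/2 + 15/2) = -55/2, so the B_3-coordinate is 1/4.
Check: 1/4 + 1/2 + 1/4 = 1.

(1/4, 1/2, 1/4)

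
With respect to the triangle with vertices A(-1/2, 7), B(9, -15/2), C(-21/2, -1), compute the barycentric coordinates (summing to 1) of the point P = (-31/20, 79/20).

(7/10, 1/10, 1/5)

Signed area of the reference triangle: [ABC] = ½·((-1/2)·(-15/2−(-1)) + 9·(-1−7) + (-21/2)·(7−(-15/2))) = ½·(13/4 − 72 − 609/4) = -221/2.
[PBC] = ½·((-31/20)·(-15/2−(-1)) + 9·(-1−(79/20)) + (-21/2)·(79/20−(-15/2))) = ½·(403/40 − 891/20 − 4809/40) = -1547/20, so the A-coordinate is (-1547/20)/(-221/2) = 7/10.
[APC] = ½·((-1/2)·(79/20−(-1)) + (-31/20)·(-1−7) + (-21/2)·(7−(79/20))) = ½·(-99/40 + 62/5 − 1281/40) = -221/20, so the B-coordinate is 1/10.
[ABP] = ½·((-1/2)·(-15/2−(79/20)) + 9·(79/20−7) + (-31/20)·(7−(-15/2))) = ½·(229/40 − 549/20 − 899/40) = -221/10, so the C-coordinate is 1/5.
Check: 7/10 + 1/10 + 1/5 = 1.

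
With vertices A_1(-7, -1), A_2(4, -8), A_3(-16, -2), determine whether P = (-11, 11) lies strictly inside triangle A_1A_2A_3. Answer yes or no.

no

Barycentric coordinates of P: (145/37, -56/37, -52/37).
The three coordinates are positive, negative, negative; a point is interior exactly when all three are positive.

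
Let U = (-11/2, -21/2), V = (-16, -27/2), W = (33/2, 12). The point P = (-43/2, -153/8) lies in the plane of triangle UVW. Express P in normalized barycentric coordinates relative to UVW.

Signed area of the reference triangle: [UVW] = ½·((-11/2)·(-27/2−12) + (-16)·(12−(-21/2)) + (33/2)·(-21/2−(-27/2))) = ½·(561/4 − 360 + 99/2) = -681/8.
[PVW] = ½·((-43/2)·(-27/2−12) + (-16)·(12−(-153/8)) + (33/2)·(-153/8−(-27/2))) = ½·(2193/4 − 498 − 1485/16) = -681/32, so the U-coordinate is (-681/32)/(-681/8) = 1/4.
[UPW] = ½·((-11/2)·(-153/8−12) + (-43/2)·(12−(-21/2)) + (33/2)·(-21/2−(-153/8))) = ½·(2739/16 − 1935/4 + 2277/16) = -681/8, so the V-coordinate is 1.
[UVP] = ½·((-11/2)·(-27/2−(-153/8)) + (-16)·(-153/8−(-21/2)) + (-43/2)·(-21/2−(-27/2))) = ½·(-495/16 + 138 − 129/2) = 681/32, so the W-coordinate is -1/4.
Check: 1/4 + 1 − 1/4 = 1.

(1/4, 1, -1/4)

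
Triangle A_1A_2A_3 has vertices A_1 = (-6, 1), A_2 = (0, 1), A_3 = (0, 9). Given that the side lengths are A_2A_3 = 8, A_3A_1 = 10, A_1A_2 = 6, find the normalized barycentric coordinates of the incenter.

(1/3, 5/12, 1/4)

The incenter has barycentric coordinates proportional to the opposite side lengths: (8 : 10 : 6).
Normalizing by 8+10+6 = 24 gives (1/3, 5/12, 1/4).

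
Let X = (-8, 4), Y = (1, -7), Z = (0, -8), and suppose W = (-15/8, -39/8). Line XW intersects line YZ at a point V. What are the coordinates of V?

Barycentric coordinates of W with respect to XYZ: (1/4, 1/8, 5/8).
On side YZ the X-coordinate is zero; dropping W's X-weight 1/4 and renormalizing the remaining 1/8 : 5/8 gives weights 1/6, 5/6 on Y, Z.
V = (1/6)·(1, -7) + (5/6)·(0, -8) = (1/6, -47/6).

(1/6, -47/6)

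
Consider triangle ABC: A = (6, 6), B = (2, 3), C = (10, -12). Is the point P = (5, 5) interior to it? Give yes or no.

Barycentric coordinates of P: (61/84, 11/42, 1/84).
The three coordinates are positive, positive, positive; a point is interior exactly when all three are positive.

yes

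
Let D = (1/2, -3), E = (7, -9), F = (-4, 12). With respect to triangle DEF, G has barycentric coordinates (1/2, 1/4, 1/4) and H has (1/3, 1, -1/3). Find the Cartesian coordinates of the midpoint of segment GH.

(19/4, -59/8)

Barycentric coordinates of the midpoint are the average: (5/12, 5/8, -1/24).
Converting: (5/12)·D + (5/8)·E + (-1/24)·F = (19/4, -59/8).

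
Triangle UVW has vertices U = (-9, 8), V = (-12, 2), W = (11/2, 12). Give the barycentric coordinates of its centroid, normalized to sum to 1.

The centroid is the average of the vertices, so each weight is 1/3.

(1/3, 1/3, 1/3)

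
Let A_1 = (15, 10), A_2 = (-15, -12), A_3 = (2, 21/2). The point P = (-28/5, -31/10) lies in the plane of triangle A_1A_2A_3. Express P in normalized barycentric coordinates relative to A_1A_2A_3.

Signed area of the reference triangle: [A_1A_2A_3] = ½·(15·(-12−(21/2)) + (-15)·(21/2−10) + 2·(10−(-12))) = ½·(-675/2 − 15/2 + 44) = -301/2.
[PA_2A_3] = ½·((-28/5)·(-12−(21/2)) + (-15)·(21/2−(-31/10)) + 2·(-31/10−(-12))) = ½·(126 − 204 + 89/5) = -301/10, so the A_1-coordinate is (-301/10)/(-301/2) = 1/5.
[A_1PA_3] = ½·(15·(-31/10−(21/2)) + (-28/5)·(21/2−10) + 2·(10−(-31/10))) = ½·(-204 − 14/5 + 131/5) = -903/10, so the A_2-coordinate is 3/5.
[A_1A_2P] = ½·(15·(-12−(-31/10)) + (-15)·(-31/10−10) + (-28/5)·(10−(-12))) = ½·(-267/2 + 393/2 − 616/5) = -301/10, so the A_3-coordinate is 1/5.

(1/5, 3/5, 1/5)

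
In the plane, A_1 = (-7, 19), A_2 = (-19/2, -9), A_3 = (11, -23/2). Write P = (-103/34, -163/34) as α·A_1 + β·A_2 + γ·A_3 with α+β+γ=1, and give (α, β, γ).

(3/17, 9/17, 5/17)

Signed area of the reference triangle: [A_1A_2A_3] = ½·((-7)·(-9−(-23/2)) + (-19/2)·(-23/2−19) + 11·(19−(-9))) = ½·(-35/2 + 1159/4 + 308) = 2321/8.
[PA_2A_3] = ½·((-103/34)·(-9−(-23/2)) + (-19/2)·(-23/2−(-163/34)) + 11·(-163/34−(-9))) = ½·(-515/68 + 1083/17 + 1573/34) = 6963/136, so the A_1-coordinate is (6963/136)/(2321/8) = 3/17.
[A_1PA_3] = ½·((-7)·(-163/34−(-23/2)) + (-103/34)·(-23/2−19) + 11·(19−(-163/34))) = ½·(-798/17 + 6283/68 + 8899/34) = 20889/136, so the A_2-coordinate is 9/17.
[A_1A_2P] = ½·((-7)·(-9−(-163/34)) + (-19/2)·(-163/34−19) + (-103/34)·(19−(-9))) = ½·(1001/34 + 15371/68 − 1442/17) = 11605/136, so the A_3-coordinate is 5/17.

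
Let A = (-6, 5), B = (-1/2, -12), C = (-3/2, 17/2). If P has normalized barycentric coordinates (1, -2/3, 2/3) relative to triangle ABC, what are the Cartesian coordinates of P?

P = 1·A + (-2/3)·B + (2/3)·C.
x-coordinate: 1·(-6) + (-2/3)·(-1/2) + (2/3)·(-3/2) = -20/3.
y-coordinate: 1·5 + (-2/3)·(-12) + (2/3)·(17/2) = 56/3.

(-20/3, 56/3)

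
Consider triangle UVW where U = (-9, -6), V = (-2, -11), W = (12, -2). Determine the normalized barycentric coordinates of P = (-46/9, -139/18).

(5/9, 7/18, 1/18)

Signed area of the reference triangle: [UVW] = ½·((-9)·(-11−(-2)) + (-2)·(-2−(-6)) + 12·(-6−(-11))) = ½·(81 − 8 + 60) = 133/2.
[PVW] = ½·((-46/9)·(-11−(-2)) + (-2)·(-2−(-139/18)) + 12·(-139/18−(-11))) = ½·(46 − 103/9 + 118/3) = 665/18, so the U-coordinate is (665/18)/(133/2) = 5/9.
[UPW] = ½·((-9)·(-139/18−(-2)) + (-46/9)·(-2−(-6)) + 12·(-6−(-139/18))) = ½·(103/2 − 184/9 + 62/3) = 931/36, so the V-coordinate is 7/18.
[UVP] = ½·((-9)·(-11−(-139/18)) + (-2)·(-139/18−(-6)) + (-46/9)·(-6−(-11))) = ½·(59/2 + 31/9 − 230/9) = 133/36, so the W-coordinate is 1/18.
Check: 5/9 + 7/18 + 1/18 = 1.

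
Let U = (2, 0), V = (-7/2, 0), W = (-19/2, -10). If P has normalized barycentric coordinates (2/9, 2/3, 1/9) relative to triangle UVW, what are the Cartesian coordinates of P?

(-53/18, -10/9)

P = (2/9)·U + (2/3)·V + (1/9)·W.
x-coordinate: (2/9)·2 + (2/3)·(-7/2) + (1/9)·(-19/2) = -53/18.
y-coordinate: (2/9)·0 + (2/3)·0 + (1/9)·(-10) = -10/9.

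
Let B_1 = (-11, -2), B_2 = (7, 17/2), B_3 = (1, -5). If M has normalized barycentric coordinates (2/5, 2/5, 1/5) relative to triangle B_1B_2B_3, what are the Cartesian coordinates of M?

(-7/5, 8/5)

M = (2/5)·B_1 + (2/5)·B_2 + (1/5)·B_3.
x-coordinate: (2/5)·(-11) + (2/5)·7 + (1/5)·1 = -7/5.
y-coordinate: (2/5)·(-2) + (2/5)·(17/2) + (1/5)·(-5) = 8/5.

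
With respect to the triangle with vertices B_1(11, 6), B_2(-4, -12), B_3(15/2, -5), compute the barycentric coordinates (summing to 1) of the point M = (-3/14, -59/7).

Signed area of the reference triangle: [B_1B_2B_3] = ½·(11·(-12−(-5)) + (-4)·(-5−6) + (15/2)·(6−(-12))) = ½·(-77 + 44 + 135) = 51.
[MB_2B_3] = ½·((-3/14)·(-12−(-5)) + (-4)·(-5−(-59/7)) + (15/2)·(-59/7−(-12))) = ½·(3/2 − 96/7 + 375/14) = 51/7, so the B_1-coordinate is (51/7)/51 = 1/7.
[B_1MB_3] = ½·(11·(-59/7−(-5)) + (-3/14)·(-5−6) + (15/2)·(6−(-59/7))) = ½·(-264/7 + 33/14 + 1515/14) = 255/7, so the B_2-coordinate is 5/7.
[B_1B_2M] = ½·(11·(-12−(-59/7)) + (-4)·(-59/7−6) + (-3/14)·(6−(-12))) = ½·(-275/7 + 404/7 − 27/7) = 51/7, so the B_3-coordinate is 1/7.

(1/7, 5/7, 1/7)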